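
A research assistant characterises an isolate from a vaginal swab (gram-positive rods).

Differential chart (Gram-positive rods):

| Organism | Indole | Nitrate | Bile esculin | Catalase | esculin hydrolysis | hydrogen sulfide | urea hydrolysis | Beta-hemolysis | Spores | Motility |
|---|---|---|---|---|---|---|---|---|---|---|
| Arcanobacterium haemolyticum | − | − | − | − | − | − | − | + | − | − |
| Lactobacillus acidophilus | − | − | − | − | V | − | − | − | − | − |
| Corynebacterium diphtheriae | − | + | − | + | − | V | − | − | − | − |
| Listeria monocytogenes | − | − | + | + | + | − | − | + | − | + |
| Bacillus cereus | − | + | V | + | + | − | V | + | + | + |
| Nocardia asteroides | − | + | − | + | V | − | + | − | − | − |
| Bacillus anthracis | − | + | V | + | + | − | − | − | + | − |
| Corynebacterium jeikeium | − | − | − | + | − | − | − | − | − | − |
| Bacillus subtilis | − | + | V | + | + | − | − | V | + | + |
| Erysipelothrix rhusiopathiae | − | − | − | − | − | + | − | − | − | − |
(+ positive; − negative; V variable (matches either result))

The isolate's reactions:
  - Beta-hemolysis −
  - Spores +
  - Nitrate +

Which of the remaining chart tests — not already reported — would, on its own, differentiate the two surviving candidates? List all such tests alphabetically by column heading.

Motility

Spores +: excludes 7 organisms — 3 left.
Beta-hemolysis −: excludes Bacillus cereus — 2 left.
Nitrate +: all 2 remaining candidates are consistent.
Two candidates remain: Bacillus anthracis and Bacillus subtilis.
  Indole: − vs − — same for both, does not separate.
  Bile esculin: V vs V — variable for at least one, does not separate.
  Catalase: + vs + — same for both, does not separate.
  esculin hydrolysis: + vs + — same for both, does not separate.
  hydrogen sulfide: − vs − — same for both, does not separate.
  urea hydrolysis: − vs − — same for both, does not separate.
  Motility: Bacillus anthracis −, Bacillus subtilis + — discriminates.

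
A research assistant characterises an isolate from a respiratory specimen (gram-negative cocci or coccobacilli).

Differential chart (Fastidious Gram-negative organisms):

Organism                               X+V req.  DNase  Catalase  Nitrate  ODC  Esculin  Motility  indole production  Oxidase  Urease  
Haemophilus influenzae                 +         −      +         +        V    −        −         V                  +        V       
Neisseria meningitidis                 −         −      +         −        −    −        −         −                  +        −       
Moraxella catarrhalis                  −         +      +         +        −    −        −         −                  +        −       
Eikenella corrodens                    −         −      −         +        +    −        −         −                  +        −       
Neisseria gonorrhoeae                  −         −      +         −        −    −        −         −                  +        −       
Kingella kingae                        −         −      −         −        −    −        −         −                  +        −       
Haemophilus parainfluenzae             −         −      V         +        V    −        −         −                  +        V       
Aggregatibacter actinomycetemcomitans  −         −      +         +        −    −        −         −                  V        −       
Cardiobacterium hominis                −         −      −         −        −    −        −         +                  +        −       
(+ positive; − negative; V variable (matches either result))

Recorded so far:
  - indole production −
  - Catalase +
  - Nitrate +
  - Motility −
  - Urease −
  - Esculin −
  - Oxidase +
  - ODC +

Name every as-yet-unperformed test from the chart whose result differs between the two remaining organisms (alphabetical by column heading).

Oxidase +: all 9 remaining candidates are consistent.
Motility −: all 9 remaining candidates are consistent.
indole production −: excludes Cardiobacterium hominis — 8 left.
Nitrate +: excludes Neisseria meningitidis, Neisseria gonorrhoeae, Kingella kingae — 5 left.
Catalase +: excludes Eikenella corrodens — 4 left.
Urease −: all 4 remaining candidates are consistent.
Esculin −: all 4 remaining candidates are consistent.
ODC +: excludes Moraxella catarrhalis, Aggregatibacter actinomycetemcomitans — 2 left.
Two candidates remain: Haemophilus influenzae and Haemophilus parainfluenzae.
  X+V req.: Haemophilus influenzae +, Haemophilus parainfluenzae − — discriminates.
  DNase: − vs − — same for both, does not separate.

X+V req.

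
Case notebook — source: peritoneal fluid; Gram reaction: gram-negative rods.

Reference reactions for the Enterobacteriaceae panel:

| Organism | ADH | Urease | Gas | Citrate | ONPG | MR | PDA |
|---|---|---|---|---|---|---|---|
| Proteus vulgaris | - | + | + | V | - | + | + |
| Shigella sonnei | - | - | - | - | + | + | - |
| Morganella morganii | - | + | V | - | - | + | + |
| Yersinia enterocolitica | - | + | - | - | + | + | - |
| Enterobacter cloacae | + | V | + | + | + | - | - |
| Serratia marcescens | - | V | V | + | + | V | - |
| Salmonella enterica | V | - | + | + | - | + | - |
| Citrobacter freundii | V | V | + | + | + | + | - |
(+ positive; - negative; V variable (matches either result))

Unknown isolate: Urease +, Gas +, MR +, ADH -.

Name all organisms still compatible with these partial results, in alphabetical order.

Citrobacter freundii, Morganella morganii, Proteus vulgaris, Serratia marcescens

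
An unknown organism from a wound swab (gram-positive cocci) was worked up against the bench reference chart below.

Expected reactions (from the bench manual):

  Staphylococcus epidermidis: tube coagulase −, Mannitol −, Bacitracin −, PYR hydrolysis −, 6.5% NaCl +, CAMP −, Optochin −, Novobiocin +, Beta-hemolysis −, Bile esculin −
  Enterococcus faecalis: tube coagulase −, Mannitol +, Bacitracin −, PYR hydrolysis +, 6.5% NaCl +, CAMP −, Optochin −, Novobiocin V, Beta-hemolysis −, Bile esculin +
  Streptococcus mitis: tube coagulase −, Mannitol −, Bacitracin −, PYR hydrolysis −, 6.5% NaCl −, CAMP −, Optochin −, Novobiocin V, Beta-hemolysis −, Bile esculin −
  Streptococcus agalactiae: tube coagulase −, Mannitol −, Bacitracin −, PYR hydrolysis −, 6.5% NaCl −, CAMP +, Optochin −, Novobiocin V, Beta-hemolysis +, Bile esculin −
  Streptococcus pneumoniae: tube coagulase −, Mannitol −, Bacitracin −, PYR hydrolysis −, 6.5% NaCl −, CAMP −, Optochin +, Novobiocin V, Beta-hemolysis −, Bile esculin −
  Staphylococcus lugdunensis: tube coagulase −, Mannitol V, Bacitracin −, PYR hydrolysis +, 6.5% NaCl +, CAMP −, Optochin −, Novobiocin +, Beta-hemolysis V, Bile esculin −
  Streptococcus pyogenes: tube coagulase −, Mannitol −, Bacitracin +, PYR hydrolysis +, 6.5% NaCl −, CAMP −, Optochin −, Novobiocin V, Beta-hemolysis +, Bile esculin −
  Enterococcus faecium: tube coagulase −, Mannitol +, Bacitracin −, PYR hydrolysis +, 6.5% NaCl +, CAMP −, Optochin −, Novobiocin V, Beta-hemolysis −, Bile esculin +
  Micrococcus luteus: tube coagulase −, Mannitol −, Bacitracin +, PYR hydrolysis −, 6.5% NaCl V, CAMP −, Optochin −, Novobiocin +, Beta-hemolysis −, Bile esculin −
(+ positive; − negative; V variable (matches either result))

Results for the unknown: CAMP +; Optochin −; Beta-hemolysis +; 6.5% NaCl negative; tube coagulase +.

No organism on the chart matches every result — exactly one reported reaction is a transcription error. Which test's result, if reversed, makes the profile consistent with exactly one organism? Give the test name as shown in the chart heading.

As reported, no row in the chart matches all 5 reactions.
Reversing 6.5% NaCl → still no organism matches.
Reversing tube coagulase (to −) → unique match: Streptococcus agalactiae.
Reversing Optochin → still no organism matches.
Reversing CAMP → still no organism matches.
Reversing Beta-hemolysis → still no organism matches.

tube coagulase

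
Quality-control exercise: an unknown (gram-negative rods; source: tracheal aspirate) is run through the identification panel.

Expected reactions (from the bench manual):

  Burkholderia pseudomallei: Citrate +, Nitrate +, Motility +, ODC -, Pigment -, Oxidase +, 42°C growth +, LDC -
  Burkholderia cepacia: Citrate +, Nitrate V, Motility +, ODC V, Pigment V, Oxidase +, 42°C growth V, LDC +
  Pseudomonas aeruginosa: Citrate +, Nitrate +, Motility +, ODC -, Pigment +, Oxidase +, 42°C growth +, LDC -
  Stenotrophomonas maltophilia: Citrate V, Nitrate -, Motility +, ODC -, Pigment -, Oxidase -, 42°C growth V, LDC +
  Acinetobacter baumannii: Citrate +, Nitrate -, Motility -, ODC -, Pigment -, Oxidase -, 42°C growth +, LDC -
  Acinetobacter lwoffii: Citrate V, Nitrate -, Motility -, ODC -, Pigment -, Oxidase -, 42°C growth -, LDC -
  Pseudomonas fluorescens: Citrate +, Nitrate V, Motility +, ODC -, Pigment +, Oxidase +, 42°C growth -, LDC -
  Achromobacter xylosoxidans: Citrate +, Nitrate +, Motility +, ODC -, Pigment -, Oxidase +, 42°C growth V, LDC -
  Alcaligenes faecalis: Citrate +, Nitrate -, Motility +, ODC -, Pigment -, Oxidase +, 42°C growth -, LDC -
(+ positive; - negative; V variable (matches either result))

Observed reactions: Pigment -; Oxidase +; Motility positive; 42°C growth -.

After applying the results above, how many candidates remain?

Oxidase +: excludes Stenotrophomonas maltophilia, Acinetobacter baumannii, Acinetobacter lwoffii — 6 left.
Pigment -: excludes Pseudomonas aeruginosa, Pseudomonas fluorescens — 4 left.
Motility +: all 4 remaining candidates are consistent.
42°C growth -: excludes Burkholderia pseudomallei — 3 left.
Still consistent: Achromobacter xylosoxidans, Alcaligenes faecalis, Burkholderia cepacia.

3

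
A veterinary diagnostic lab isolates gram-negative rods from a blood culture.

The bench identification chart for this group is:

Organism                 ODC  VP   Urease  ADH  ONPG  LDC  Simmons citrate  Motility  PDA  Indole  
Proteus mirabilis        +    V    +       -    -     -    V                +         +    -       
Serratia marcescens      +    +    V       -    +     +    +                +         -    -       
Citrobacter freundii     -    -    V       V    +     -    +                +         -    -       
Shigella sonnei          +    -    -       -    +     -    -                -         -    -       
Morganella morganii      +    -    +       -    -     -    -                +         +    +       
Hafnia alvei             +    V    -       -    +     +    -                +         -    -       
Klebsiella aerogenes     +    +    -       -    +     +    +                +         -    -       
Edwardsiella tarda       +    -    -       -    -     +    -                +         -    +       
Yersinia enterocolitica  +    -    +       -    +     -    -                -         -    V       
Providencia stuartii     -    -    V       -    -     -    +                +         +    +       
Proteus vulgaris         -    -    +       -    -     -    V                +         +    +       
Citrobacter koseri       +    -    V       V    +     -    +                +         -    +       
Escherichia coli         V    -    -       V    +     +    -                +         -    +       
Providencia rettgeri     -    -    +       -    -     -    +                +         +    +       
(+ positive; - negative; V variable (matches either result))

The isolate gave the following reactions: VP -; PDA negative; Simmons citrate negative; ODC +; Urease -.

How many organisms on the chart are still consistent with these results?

4

VP -: excludes Serratia marcescens, Klebsiella aerogenes — 12 left.
Urease -: excludes 5 organisms — 7 left.
PDA -: excludes Providencia stuartii — 6 left.
ODC +: excludes Citrobacter freundii — 5 left.
Simmons citrate -: excludes Citrobacter koseri — 4 left.
Still consistent: Edwardsiella tarda, Escherichia coli, Hafnia alvei, Shigella sonnei.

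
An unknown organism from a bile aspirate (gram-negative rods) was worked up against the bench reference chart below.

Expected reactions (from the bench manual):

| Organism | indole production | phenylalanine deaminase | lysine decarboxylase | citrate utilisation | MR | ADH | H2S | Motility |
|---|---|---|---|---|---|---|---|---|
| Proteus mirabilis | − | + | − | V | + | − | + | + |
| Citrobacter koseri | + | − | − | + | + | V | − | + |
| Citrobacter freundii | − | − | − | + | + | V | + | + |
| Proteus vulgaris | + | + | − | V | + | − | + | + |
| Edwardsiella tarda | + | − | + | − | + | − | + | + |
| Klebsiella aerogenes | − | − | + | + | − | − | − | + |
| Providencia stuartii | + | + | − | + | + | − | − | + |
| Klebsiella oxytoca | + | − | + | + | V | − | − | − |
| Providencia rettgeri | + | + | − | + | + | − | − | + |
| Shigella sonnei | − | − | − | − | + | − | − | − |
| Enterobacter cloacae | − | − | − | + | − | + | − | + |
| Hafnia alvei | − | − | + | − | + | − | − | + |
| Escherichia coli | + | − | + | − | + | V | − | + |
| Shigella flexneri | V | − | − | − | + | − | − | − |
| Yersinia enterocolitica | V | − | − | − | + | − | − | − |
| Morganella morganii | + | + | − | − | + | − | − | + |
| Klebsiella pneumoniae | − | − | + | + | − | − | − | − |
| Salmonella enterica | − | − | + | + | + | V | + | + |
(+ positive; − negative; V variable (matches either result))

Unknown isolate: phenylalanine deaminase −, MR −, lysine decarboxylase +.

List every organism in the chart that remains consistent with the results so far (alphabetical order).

Klebsiella aerogenes, Klebsiella oxytoca, Klebsiella pneumoniae

MR −: excludes 14 organisms — 4 left.
phenylalanine deaminase −: all 4 remaining candidates are consistent.
lysine decarboxylase +: excludes Enterobacter cloacae — 3 left.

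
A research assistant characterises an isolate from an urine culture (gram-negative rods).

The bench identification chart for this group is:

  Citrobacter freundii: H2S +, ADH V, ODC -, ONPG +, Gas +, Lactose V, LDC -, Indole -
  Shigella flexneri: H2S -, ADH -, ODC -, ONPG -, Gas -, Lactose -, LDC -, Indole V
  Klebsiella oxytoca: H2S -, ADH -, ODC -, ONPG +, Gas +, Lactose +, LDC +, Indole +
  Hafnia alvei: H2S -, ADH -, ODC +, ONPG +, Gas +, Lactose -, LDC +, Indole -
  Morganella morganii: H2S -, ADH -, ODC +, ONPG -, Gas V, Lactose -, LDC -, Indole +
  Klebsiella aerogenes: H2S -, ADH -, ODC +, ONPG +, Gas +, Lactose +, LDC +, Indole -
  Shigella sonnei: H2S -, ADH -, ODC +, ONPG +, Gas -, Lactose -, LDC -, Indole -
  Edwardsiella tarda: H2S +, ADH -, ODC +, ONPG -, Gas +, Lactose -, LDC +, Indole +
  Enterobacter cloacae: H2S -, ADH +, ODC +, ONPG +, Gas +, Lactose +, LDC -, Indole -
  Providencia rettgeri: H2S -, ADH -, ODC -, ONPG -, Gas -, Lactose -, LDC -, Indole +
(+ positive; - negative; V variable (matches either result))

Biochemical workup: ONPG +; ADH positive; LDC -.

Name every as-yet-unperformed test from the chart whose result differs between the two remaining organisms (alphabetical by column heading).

LDC -: excludes Klebsiella oxytoca, Hafnia alvei, Klebsiella aerogenes, Edwardsiella tarda — 6 left.
ADH +: excludes Shigella flexneri, Morganella morganii, Shigella sonnei, Providencia rettgeri — 2 left.
ONPG +: all 2 remaining candidates are consistent.
Two candidates remain: Citrobacter freundii and Enterobacter cloacae.
  H2S: Citrobacter freundii +, Enterobacter cloacae - — discriminates.
  ODC: Citrobacter freundii -, Enterobacter cloacae + — discriminates.
  Gas: + vs + — same for both, does not separate.
  Lactose: V vs + — variable for at least one, does not separate.
  Indole: - vs - — same for both, does not separate.

H2S, ODC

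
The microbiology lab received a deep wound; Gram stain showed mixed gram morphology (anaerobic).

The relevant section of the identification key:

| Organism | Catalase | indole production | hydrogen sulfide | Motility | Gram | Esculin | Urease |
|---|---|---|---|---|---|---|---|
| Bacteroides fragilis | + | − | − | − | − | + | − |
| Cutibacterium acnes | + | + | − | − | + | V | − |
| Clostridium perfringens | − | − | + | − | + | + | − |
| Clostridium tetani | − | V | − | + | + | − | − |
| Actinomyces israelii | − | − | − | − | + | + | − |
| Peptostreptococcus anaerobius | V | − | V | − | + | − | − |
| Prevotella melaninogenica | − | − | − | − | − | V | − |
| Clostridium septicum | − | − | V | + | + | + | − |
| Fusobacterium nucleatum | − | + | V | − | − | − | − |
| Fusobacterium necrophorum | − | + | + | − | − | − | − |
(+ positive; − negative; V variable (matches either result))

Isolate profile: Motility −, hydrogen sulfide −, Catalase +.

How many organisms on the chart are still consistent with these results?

3

Motility −: excludes Clostridium tetani, Clostridium septicum — 8 left.
Catalase +: excludes 5 organisms — 3 left.
hydrogen sulfide −: all 3 remaining candidates are consistent.
Still consistent: Bacteroides fragilis, Cutibacterium acnes, Peptostreptococcus anaerobius.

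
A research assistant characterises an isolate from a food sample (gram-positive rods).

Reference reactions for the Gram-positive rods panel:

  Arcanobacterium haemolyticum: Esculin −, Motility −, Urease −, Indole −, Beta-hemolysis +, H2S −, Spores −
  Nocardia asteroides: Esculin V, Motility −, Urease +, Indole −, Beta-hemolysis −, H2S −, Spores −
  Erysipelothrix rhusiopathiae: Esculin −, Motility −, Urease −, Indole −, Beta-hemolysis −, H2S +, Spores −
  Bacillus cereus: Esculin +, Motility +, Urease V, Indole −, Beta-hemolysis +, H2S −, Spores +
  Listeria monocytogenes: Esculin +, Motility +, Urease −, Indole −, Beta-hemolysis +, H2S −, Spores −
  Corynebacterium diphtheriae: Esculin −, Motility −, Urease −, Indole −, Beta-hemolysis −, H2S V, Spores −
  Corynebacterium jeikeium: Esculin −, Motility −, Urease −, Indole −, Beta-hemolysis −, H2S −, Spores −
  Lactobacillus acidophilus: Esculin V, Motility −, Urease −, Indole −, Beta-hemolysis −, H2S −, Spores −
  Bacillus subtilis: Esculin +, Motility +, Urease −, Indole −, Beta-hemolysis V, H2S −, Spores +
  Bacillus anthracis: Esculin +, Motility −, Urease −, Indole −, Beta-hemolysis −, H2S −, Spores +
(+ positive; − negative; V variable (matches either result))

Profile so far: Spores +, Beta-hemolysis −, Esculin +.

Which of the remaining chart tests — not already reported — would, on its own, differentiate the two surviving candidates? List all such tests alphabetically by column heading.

Beta-hemolysis −: excludes Arcanobacterium haemolyticum, Bacillus cereus, Listeria monocytogenes — 7 left.
Esculin +: excludes Erysipelothrix rhusiopathiae, Corynebacterium diphtheriae, Corynebacterium jeikeium — 4 left.
Spores +: excludes Nocardia asteroides, Lactobacillus acidophilus — 2 left.
Two candidates remain: Bacillus anthracis and Bacillus subtilis.
  Motility: Bacillus anthracis −, Bacillus subtilis + — discriminates.
  Urease: − vs − — same for both, does not separate.
  Indole: − vs − — same for both, does not separate.
  H2S: − vs − — same for both, does not separate.

Motility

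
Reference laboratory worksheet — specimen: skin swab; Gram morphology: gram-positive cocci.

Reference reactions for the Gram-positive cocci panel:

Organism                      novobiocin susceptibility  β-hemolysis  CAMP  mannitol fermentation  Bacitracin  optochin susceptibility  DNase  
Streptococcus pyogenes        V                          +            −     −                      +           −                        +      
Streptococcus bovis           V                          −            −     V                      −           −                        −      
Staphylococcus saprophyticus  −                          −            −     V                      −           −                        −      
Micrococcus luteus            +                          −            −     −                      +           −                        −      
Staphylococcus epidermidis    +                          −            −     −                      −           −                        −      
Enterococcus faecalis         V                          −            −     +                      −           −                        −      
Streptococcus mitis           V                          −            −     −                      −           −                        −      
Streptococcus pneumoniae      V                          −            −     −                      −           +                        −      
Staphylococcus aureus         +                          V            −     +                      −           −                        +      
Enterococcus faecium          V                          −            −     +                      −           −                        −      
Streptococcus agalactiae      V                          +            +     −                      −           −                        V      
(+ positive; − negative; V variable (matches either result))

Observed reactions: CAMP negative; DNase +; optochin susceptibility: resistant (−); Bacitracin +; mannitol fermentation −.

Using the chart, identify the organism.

Bacitracin +: excludes 9 organisms — 2 left.
CAMP −: all 2 remaining candidates are consistent.
mannitol fermentation −: all 2 remaining candidates are consistent.
DNase +: excludes Micrococcus luteus — 1 left.
optochin susceptibility −: the one remaining candidate is consistent.

Streptococcus pyogenes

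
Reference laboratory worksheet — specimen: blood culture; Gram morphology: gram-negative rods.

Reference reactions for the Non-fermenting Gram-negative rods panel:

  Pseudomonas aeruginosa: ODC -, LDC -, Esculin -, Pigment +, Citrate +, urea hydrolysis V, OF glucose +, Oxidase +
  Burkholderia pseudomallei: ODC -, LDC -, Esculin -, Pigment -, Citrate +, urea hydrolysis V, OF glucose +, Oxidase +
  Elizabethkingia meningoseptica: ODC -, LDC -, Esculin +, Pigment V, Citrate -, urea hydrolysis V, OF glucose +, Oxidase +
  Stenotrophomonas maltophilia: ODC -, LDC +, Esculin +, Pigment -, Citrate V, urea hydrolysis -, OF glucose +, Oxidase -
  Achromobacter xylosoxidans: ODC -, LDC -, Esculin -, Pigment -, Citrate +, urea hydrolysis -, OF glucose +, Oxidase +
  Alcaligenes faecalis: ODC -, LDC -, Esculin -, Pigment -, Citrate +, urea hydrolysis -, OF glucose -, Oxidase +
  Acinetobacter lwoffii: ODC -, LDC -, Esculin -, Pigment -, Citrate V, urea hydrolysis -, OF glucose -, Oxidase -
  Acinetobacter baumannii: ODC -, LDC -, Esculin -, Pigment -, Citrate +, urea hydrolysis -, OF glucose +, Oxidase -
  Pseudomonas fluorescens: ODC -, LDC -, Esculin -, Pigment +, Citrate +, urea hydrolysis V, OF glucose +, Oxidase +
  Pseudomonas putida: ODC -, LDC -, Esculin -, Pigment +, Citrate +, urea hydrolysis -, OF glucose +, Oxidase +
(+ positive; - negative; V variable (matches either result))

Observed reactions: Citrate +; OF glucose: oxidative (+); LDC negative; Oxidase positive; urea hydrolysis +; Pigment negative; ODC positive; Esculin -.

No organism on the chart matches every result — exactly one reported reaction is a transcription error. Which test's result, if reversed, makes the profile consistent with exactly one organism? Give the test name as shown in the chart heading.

As reported, no row in the chart matches all 8 reactions.
Reversing Pigment → still no organism matches.
Reversing Esculin → still no organism matches.
Reversing Oxidase → still no organism matches.
Reversing Citrate → still no organism matches.
Reversing urea hydrolysis → still no organism matches.
Reversing OF glucose → still no organism matches.
Reversing ODC (to -) → unique match: Burkholderia pseudomallei.
Reversing LDC → still no organism matches.

ODC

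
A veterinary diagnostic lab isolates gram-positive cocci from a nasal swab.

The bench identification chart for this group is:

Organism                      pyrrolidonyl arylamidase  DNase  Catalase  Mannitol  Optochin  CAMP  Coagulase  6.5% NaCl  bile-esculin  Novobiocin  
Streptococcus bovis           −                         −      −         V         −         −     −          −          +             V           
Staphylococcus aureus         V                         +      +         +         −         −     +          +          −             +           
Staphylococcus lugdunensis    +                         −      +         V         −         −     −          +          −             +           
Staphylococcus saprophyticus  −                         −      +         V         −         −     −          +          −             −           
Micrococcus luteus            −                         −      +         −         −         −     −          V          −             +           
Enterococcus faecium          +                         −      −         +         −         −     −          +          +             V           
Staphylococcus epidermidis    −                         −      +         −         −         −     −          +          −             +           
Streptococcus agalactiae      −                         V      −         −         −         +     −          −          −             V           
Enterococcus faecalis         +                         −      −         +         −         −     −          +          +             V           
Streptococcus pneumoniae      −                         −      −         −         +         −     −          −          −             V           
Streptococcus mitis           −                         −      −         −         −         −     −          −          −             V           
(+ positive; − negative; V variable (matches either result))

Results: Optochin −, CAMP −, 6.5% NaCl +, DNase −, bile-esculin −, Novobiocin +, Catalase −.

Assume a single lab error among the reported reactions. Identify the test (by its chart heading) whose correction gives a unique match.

6.5% NaCl

As reported, no row in the chart matches all 7 reactions.
Reversing 6.5% NaCl (to −) → unique match: Streptococcus mitis.
Reversing Novobiocin → still no organism matches.
Reversing DNase → still no organism matches.
Reversing Catalase → 3 organisms match (not unique).
Reversing bile-esculin → 2 organisms match (not unique).
Reversing CAMP → still no organism matches.
Reversing Optochin → still no organism matches.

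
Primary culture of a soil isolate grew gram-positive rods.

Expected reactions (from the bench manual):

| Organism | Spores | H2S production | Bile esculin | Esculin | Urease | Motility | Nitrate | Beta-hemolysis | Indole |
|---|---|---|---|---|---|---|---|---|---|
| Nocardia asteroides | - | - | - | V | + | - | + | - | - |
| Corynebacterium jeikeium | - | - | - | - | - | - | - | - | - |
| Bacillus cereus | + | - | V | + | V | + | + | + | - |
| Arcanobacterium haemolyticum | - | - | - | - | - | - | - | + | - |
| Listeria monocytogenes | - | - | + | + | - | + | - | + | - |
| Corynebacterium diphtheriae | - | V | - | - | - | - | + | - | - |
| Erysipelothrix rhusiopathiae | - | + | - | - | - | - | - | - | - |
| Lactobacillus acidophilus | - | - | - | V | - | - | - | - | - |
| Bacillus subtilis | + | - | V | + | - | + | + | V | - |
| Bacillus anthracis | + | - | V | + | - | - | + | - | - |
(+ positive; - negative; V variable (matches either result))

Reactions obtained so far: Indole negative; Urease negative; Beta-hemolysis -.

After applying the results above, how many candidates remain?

Indole -: all 10 remaining candidates are consistent.
Beta-hemolysis -: excludes Bacillus cereus, Arcanobacterium haemolyticum, Listeria monocytogenes — 7 left.
Urease -: excludes Nocardia asteroides — 6 left.
Still consistent: Bacillus anthracis, Bacillus subtilis, Corynebacterium diphtheriae, Corynebacterium jeikeium, Erysipelothrix rhusiopathiae, Lactobacillus acidophilus.

6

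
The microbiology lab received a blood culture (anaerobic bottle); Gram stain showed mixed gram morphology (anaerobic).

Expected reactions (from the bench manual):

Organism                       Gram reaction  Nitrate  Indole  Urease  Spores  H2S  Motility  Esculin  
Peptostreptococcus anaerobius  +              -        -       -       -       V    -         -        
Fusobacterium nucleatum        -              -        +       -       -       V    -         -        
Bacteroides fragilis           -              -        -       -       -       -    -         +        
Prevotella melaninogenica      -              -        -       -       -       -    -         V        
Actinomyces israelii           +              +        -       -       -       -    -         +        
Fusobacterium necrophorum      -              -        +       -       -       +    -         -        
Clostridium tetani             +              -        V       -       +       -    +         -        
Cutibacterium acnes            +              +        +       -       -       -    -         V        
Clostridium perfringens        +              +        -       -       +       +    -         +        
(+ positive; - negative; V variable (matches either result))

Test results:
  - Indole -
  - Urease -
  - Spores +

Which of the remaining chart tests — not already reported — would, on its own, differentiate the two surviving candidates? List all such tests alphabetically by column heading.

Esculin, H2S, Motility, Nitrate

Spores +: excludes 7 organisms — 2 left.
Indole -: all 2 remaining candidates are consistent.
Urease -: all 2 remaining candidates are consistent.
Two candidates remain: Clostridium perfringens and Clostridium tetani.
  Gram reaction: + vs + — same for both, does not separate.
  Nitrate: Clostridium perfringens +, Clostridium tetani - — discriminates.
  H2S: Clostridium perfringens +, Clostridium tetani - — discriminates.
  Motility: Clostridium perfringens -, Clostridium tetani + — discriminates.
  Esculin: Clostridium perfringens +, Clostridium tetani - — discriminates.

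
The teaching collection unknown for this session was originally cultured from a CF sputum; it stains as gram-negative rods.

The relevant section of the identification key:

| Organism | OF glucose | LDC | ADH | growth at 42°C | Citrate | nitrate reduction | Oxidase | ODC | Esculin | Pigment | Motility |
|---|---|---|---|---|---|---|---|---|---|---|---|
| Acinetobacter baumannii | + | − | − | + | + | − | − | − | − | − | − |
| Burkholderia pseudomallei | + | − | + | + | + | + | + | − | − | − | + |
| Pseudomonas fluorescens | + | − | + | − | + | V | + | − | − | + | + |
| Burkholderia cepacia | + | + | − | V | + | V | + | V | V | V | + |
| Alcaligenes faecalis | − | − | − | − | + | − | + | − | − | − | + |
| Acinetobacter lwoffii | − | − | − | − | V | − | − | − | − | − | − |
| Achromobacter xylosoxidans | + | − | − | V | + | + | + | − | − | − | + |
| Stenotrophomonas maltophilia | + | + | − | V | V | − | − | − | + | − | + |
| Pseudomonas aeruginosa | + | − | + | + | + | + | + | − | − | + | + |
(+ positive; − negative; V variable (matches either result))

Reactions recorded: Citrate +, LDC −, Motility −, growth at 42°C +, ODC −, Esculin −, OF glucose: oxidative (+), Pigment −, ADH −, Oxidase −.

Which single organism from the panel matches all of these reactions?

Acinetobacter baumannii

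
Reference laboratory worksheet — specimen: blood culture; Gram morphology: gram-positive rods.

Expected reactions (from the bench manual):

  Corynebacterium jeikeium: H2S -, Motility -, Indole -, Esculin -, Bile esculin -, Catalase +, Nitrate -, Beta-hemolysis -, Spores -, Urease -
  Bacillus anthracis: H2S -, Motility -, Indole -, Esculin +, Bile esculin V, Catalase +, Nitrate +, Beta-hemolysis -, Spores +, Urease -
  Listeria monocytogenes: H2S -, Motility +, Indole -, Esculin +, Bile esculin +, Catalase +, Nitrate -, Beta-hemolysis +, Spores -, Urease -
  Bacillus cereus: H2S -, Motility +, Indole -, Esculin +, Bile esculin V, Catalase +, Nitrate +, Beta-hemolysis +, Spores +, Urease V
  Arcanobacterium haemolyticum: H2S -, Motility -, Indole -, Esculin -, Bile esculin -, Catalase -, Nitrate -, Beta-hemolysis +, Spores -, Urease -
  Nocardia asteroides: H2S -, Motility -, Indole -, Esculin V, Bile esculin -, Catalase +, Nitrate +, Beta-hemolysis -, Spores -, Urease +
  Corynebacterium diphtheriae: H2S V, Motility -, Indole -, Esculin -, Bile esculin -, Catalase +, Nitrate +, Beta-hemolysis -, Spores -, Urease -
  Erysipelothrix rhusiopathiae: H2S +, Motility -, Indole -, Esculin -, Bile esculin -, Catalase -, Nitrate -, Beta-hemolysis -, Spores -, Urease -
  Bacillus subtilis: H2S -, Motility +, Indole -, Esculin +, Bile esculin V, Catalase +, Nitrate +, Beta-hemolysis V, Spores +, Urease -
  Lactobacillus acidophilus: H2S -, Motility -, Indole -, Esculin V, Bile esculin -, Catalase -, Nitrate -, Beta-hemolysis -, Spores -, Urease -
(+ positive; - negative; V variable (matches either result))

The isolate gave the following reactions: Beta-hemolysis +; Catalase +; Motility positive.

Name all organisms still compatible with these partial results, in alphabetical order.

Catalase +: excludes Arcanobacterium haemolyticum, Erysipelothrix rhusiopathiae, Lactobacillus acidophilus — 7 left.
Motility +: excludes Corynebacterium jeikeium, Bacillus anthracis, Nocardia asteroides, Corynebacterium diphtheriae — 3 left.
Beta-hemolysis +: all 3 remaining candidates are consistent.

Bacillus cereus, Bacillus subtilis, Listeria monocytogenes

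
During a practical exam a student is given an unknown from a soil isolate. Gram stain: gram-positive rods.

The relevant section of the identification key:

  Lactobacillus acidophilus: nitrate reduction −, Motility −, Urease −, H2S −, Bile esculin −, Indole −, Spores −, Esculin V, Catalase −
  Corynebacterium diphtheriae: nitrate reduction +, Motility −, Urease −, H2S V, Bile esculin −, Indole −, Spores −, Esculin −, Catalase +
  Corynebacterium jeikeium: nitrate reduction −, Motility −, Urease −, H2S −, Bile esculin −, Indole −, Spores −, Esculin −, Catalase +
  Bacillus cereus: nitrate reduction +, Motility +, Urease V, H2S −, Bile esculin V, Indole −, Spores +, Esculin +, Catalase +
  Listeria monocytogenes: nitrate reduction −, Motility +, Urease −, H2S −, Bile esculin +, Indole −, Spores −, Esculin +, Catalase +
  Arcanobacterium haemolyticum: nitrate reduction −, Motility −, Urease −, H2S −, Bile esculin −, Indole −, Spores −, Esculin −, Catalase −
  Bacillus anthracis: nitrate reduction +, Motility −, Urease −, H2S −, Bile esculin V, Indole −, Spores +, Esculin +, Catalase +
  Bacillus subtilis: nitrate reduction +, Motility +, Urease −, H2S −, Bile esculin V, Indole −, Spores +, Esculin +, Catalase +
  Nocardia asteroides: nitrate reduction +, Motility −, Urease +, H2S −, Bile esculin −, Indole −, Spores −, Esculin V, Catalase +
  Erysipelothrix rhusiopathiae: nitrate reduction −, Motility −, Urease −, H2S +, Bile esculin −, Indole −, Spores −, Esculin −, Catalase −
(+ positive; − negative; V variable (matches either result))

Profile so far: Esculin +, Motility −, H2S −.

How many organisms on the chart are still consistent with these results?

H2S −: excludes Erysipelothrix rhusiopathiae — 9 left.
Esculin +: excludes Corynebacterium diphtheriae, Corynebacterium jeikeium, Arcanobacterium haemolyticum — 6 left.
Motility −: excludes Bacillus cereus, Listeria monocytogenes, Bacillus subtilis — 3 left.
Still consistent: Bacillus anthracis, Lactobacillus acidophilus, Nocardia asteroides.

3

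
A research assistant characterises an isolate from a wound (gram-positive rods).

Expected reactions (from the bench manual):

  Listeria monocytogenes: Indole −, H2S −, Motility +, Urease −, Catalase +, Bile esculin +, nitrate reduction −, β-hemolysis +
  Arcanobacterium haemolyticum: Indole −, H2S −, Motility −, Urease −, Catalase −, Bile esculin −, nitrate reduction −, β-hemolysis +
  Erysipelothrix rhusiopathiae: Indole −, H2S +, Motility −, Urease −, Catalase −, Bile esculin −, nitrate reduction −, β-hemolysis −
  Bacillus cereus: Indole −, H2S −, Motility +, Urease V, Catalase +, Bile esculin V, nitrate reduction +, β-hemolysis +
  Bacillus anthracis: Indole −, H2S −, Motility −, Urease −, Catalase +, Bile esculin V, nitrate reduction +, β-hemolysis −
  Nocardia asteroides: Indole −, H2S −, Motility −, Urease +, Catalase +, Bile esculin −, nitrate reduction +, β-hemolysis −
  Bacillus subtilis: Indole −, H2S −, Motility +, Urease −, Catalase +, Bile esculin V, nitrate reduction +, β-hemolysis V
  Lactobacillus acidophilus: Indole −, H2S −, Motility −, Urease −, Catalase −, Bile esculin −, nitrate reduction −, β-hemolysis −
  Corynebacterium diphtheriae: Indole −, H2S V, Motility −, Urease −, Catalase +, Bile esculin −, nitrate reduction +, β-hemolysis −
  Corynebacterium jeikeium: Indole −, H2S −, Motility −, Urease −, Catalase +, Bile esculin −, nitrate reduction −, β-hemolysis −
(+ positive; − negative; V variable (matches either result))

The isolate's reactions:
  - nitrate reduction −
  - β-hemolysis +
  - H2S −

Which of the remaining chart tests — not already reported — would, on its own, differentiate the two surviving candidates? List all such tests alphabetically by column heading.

Bile esculin, Catalase, Motility

H2S −: excludes Erysipelothrix rhusiopathiae — 9 left.
β-hemolysis +: excludes 5 organisms — 4 left.
nitrate reduction −: excludes Bacillus cereus, Bacillus subtilis — 2 left.
Two candidates remain: Arcanobacterium haemolyticum and Listeria monocytogenes.
  Indole: − vs − — same for both, does not separate.
  Motility: Arcanobacterium haemolyticum −, Listeria monocytogenes + — discriminates.
  Urease: − vs − — same for both, does not separate.
  Catalase: Arcanobacterium haemolyticum −, Listeria monocytogenes + — discriminates.
  Bile esculin: Arcanobacterium haemolyticum −, Listeria monocytogenes + — discriminates.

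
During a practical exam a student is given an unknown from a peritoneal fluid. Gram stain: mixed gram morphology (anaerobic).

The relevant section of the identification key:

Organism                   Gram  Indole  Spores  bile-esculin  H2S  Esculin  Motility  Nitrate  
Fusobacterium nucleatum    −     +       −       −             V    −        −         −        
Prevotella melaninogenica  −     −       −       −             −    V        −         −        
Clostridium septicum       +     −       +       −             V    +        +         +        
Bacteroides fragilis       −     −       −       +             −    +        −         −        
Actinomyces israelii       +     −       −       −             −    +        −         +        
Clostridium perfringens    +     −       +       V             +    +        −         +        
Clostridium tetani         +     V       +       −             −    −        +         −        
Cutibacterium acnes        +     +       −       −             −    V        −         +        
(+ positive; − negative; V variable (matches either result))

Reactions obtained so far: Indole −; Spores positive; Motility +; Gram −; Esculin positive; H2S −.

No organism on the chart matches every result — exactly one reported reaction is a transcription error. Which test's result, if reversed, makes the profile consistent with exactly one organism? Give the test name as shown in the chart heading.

Gram

As reported, no row in the chart matches all 6 reactions.
Reversing H2S → still no organism matches.
Reversing Motility → still no organism matches.
Reversing Esculin → still no organism matches.
Reversing Gram (to +) → unique match: Clostridium septicum.
Reversing Spores → still no organism matches.
Reversing Indole → still no organism matches.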